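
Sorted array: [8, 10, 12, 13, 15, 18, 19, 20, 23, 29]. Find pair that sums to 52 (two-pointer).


Two pointers: lo=0, hi=9
Found pair: (23, 29) summing to 52


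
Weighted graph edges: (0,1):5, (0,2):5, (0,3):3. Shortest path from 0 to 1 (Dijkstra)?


Dijkstra from 0:
Distances: {0: 0, 1: 5, 2: 5, 3: 3}
Shortest distance to 1 = 5, path = [0, 1]


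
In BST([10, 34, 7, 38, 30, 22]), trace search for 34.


BST root = 10
Search for 34: compare at each node
Path: [10, 34]


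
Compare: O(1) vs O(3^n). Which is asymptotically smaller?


constant grows slower than exponential (base 3)
O(1) is asymptotically smaller; O(3^n) grows faster


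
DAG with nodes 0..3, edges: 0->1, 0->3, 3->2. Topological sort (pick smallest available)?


Kahn's algorithm, process smallest node first
Order: [0, 1, 3, 2]


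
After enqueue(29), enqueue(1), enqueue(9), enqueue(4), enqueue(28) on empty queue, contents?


enqueue(29) -> [29]
enqueue(1) -> [29, 1]
enqueue(9) -> [29, 1, 9]
enqueue(4) -> [29, 1, 9, 4]
enqueue(28) -> [29, 1, 9, 4, 28]
Final queue (front to back): [29, 1, 9, 4, 28]


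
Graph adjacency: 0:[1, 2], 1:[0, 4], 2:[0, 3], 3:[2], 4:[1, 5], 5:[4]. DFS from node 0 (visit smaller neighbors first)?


DFS stack-based: start with [0]
Visit order: [0, 1, 4, 5, 2, 3]


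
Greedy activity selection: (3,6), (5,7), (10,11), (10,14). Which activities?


Greedy: pick earliest-ending, then skip overlaps.
Selected (2 activities): [(3, 6), (10, 11)]


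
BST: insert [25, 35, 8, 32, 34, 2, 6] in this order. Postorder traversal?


Root = 25; build tree by BST insertion.
Postorder traversal: [6, 2, 8, 34, 32, 35, 25]


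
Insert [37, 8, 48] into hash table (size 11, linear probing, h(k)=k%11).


Insertions: 37->slot 4; 8->slot 8; 48->slot 5
Table: [None, None, None, None, 37, 48, None, None, 8, None, None]


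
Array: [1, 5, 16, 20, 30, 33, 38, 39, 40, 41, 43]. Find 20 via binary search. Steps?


Search for 20:
[0,10] mid=5 arr[5]=33
[0,4] mid=2 arr[2]=16
[3,4] mid=3 arr[3]=20
Total: 3 comparisons


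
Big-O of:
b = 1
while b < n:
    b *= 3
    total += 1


Per nesting level: O(log n) = O(log n)
Complexity: O(log n)


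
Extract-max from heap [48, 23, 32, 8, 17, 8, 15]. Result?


Max = 48
Replace root with last, heapify down
Resulting heap: [32, 23, 15, 8, 17, 8]


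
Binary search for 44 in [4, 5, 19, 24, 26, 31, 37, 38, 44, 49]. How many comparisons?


Search for 44:
[0,9] mid=4 arr[4]=26
[5,9] mid=7 arr[7]=38
[8,9] mid=8 arr[8]=44
Total: 3 comparisons


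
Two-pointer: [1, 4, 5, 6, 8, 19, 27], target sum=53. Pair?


Two pointers: lo=0, hi=6
No pair sums to 53


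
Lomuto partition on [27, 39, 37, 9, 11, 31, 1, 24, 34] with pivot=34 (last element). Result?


Elements <= 34 go left of pivot.
Result: [27, 9, 11, 31, 1, 24, 34, 39, 37], pivot at index 6


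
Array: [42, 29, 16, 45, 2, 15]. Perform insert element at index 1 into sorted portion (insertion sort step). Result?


After one pass: [29, 42, 16, 45, 2, 15]


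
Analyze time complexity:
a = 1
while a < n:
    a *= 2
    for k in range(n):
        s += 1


Per nesting level: O(log n) * O(n) = O(n log n)
Complexity: O(n log n)


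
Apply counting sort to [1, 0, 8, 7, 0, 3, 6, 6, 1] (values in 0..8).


Count array: [2, 2, 0, 1, 0, 0, 2, 1, 1]
Reconstruct: [0, 0, 1, 1, 3, 6, 6, 7, 8]


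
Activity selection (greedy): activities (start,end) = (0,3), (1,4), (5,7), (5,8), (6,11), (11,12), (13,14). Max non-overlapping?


Greedy: pick earliest-ending, then skip overlaps.
Selected (4 activities): [(0, 3), (5, 7), (11, 12), (13, 14)]


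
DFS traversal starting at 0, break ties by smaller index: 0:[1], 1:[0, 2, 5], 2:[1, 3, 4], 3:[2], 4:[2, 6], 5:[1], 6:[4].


DFS stack-based: start with [0]
Visit order: [0, 1, 2, 3, 4, 6, 5]


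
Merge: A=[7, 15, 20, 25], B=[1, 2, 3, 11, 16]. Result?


Compare heads, take smaller each step.
Merged: [1, 2, 3, 7, 11, 15, 16, 20, 25]


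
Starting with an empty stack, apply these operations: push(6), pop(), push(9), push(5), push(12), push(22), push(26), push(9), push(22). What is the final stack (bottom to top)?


push(6) -> [6]
pop() returns 6 -> []
push(9) -> [9]
push(5) -> [9, 5]
push(12) -> [9, 5, 12]
push(22) -> [9, 5, 12, 22]
push(26) -> [9, 5, 12, 22, 26]
push(9) -> [9, 5, 12, 22, 26, 9]
push(22) -> [9, 5, 12, 22, 26, 9, 22]
Final stack (bottom to top): [9, 5, 12, 22, 26, 9, 22]


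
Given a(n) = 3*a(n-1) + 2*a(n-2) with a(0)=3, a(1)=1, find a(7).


Build bottom-up:
...a(5)=373, a(6)=1329, a(7)=3*1329+2*373=4733


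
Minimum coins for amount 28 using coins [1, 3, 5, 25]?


dp[0]=0; dp[i]=1+min(dp[i-c] for c in coins)
...dp[23]=5, dp[24]=6, dp[25]=1, dp[26]=2, dp[27]=3, dp[28]=2
Minimum coins for 28 = 2


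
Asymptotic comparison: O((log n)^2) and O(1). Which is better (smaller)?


constant grows slower than polylogarithmic
O(1) is asymptotically smaller; O((log n)^2) grows faster


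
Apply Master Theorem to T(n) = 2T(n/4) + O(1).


a=2, b=4, c=0. log_4(2)=0.5 > c=0. Case 1: O(n^log_b(a)) = O(sqrt(n))
Complexity: O(sqrt(n))


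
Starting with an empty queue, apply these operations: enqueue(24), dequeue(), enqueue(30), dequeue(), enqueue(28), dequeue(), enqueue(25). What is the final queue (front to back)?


enqueue(24) -> [24]
dequeue() returns 24 -> []
enqueue(30) -> [30]
dequeue() returns 30 -> []
enqueue(28) -> [28]
dequeue() returns 28 -> []
enqueue(25) -> [25]
Final queue (front to back): [25]


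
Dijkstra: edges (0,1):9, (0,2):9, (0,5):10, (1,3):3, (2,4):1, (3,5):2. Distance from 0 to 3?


Dijkstra from 0:
Distances: {0: 0, 1: 9, 2: 9, 3: 12, 4: 10, 5: 10}
Shortest distance to 3 = 12, path = [0, 1, 3]


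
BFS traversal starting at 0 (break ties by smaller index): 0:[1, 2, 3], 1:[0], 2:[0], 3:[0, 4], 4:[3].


BFS queue: start with [0]
Visit order: [0, 1, 2, 3, 4]


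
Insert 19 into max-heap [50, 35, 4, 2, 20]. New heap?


Append 19: [50, 35, 4, 2, 20, 19]
Bubble up: swap idx 5(19) with idx 2(4)
Result: [50, 35, 19, 2, 20, 4]


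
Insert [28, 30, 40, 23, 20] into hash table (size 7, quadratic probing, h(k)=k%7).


Insertions: 28->slot 0; 30->slot 2; 40->slot 5; 23->slot 3; 20->slot 6
Table: [28, None, 30, 23, None, 40, 20]


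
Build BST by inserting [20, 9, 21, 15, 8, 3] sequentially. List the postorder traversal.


Root = 20; build tree by BST insertion.
Postorder traversal: [3, 8, 15, 9, 21, 20]


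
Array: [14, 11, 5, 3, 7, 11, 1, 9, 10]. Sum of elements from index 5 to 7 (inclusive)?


Prefix sums: [0, 14, 25, 30, 33, 40, 51, 52, 61, 71]
Sum[5..7] = prefix[8] - prefix[5] = 61 - 40 = 21


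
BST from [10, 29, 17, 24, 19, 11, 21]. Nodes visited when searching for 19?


BST root = 10
Search for 19: compare at each node
Path: [10, 29, 17, 24, 19]


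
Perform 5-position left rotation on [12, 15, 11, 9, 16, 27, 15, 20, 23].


Left rotate by 5: [27, 15, 20, 23, 12, 15, 11, 9, 16]


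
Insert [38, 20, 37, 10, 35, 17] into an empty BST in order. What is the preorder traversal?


Root = 38; build tree by BST insertion.
Preorder traversal: [38, 20, 10, 17, 37, 35]


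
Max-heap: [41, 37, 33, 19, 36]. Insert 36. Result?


Append 36: [41, 37, 33, 19, 36, 36]
Bubble up: swap idx 5(36) with idx 2(33)
Result: [41, 37, 36, 19, 36, 33]


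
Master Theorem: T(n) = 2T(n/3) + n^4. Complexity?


a=2, b=3, c=4. log_3(2)=0.631 < c=4. Case 3: O(n^c) = O(n^4)
Complexity: O(n^4)


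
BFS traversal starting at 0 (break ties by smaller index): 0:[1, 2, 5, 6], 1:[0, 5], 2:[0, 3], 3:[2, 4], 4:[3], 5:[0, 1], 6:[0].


BFS queue: start with [0]
Visit order: [0, 1, 2, 5, 6, 3, 4]


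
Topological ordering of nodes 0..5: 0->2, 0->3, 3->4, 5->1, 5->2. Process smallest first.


Kahn's algorithm, process smallest node first
Order: [0, 3, 4, 5, 1, 2]


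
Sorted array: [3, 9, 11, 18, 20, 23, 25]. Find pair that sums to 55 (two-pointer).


Two pointers: lo=0, hi=6
No pair sums to 55


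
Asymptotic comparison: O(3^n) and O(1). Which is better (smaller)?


constant grows slower than exponential (base 3)
O(1) is asymptotically smaller; O(3^n) grows faster


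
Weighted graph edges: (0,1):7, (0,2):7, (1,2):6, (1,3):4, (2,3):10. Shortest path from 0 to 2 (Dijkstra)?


Dijkstra from 0:
Distances: {0: 0, 1: 7, 2: 7, 3: 11}
Shortest distance to 2 = 7, path = [0, 2]


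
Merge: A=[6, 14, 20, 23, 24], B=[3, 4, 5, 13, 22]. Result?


Compare heads, take smaller each step.
Merged: [3, 4, 5, 6, 13, 14, 20, 22, 23, 24]


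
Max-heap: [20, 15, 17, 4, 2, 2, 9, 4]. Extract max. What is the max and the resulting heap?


Max = 20
Replace root with last, heapify down
Resulting heap: [17, 15, 9, 4, 2, 2, 4]


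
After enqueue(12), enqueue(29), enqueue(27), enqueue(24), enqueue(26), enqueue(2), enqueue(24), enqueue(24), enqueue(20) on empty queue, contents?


enqueue(12) -> [12]
enqueue(29) -> [12, 29]
enqueue(27) -> [12, 29, 27]
enqueue(24) -> [12, 29, 27, 24]
enqueue(26) -> [12, 29, 27, 24, 26]
enqueue(2) -> [12, 29, 27, 24, 26, 2]
enqueue(24) -> [12, 29, 27, 24, 26, 2, 24]
enqueue(24) -> [12, 29, 27, 24, 26, 2, 24, 24]
enqueue(20) -> [12, 29, 27, 24, 26, 2, 24, 24, 20]
Final queue (front to back): [12, 29, 27, 24, 26, 2, 24, 24, 20]


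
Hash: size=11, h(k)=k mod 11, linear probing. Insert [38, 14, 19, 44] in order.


Insertions: 38->slot 5; 14->slot 3; 19->slot 8; 44->slot 0
Table: [44, None, None, 14, None, 38, None, None, 19, None, None]


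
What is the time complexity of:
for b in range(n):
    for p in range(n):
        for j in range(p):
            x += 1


Per nesting level: O(n) * O(n) * O(n) [triangular over p] = O(n^3)
Complexity: O(n^3)


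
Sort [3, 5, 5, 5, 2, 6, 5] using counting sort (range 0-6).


Count array: [0, 0, 1, 1, 0, 4, 1]
Reconstruct: [2, 3, 5, 5, 5, 5, 6]


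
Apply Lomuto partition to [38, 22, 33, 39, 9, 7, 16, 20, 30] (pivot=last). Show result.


Elements <= 30 go left of pivot.
Result: [22, 9, 7, 16, 20, 30, 39, 38, 33], pivot at index 5


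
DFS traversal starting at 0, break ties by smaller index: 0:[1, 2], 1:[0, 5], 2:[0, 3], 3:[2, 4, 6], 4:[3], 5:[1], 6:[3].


DFS stack-based: start with [0]
Visit order: [0, 1, 5, 2, 3, 4, 6]


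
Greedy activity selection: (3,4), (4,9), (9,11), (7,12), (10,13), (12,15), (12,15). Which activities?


Greedy: pick earliest-ending, then skip overlaps.
Selected (4 activities): [(3, 4), (4, 9), (9, 11), (12, 15)]


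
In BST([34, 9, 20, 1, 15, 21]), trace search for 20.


BST root = 34
Search for 20: compare at each node
Path: [34, 9, 20]


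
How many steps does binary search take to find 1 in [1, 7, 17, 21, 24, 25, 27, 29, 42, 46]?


Search for 1:
[0,9] mid=4 arr[4]=24
[0,3] mid=1 arr[1]=7
[0,0] mid=0 arr[0]=1
Total: 3 comparisons


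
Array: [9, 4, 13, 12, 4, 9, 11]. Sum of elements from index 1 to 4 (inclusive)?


Prefix sums: [0, 9, 13, 26, 38, 42, 51, 62]
Sum[1..4] = prefix[5] - prefix[1] = 42 - 9 = 33


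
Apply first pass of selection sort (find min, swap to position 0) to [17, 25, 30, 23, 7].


After one pass: [7, 25, 30, 23, 17]


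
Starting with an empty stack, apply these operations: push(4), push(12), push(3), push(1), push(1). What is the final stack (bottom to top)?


push(4) -> [4]
push(12) -> [4, 12]
push(3) -> [4, 12, 3]
push(1) -> [4, 12, 3, 1]
push(1) -> [4, 12, 3, 1, 1]
Final stack (bottom to top): [4, 12, 3, 1, 1]


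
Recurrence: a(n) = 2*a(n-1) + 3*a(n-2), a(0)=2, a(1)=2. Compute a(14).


Build bottom-up:
...a(12)=531442, a(13)=1594322, a(14)=2*1594322+3*531442=4782970


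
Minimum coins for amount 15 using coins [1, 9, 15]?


dp[0]=0; dp[i]=1+min(dp[i-c] for c in coins)
...dp[10]=2, dp[11]=3, dp[12]=4, dp[13]=5, dp[14]=6, dp[15]=1
Minimum coins for 15 = 1


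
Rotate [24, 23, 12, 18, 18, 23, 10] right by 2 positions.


Right rotate by 2: [23, 10, 24, 23, 12, 18, 18]


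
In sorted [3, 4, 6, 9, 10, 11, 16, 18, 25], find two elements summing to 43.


Two pointers: lo=0, hi=8
Found pair: (18, 25) summing to 43


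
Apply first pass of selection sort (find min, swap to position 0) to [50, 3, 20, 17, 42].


After one pass: [3, 50, 20, 17, 42]


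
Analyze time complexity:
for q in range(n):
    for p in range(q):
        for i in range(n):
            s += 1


Per nesting level: O(n) * O(n) [triangular over q] * O(n) = O(n^3)
Complexity: O(n^3)


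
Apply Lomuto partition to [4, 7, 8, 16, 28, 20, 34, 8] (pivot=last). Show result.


Elements <= 8 go left of pivot.
Result: [4, 7, 8, 8, 28, 20, 34, 16], pivot at index 3


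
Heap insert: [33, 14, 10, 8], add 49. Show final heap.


Append 49: [33, 14, 10, 8, 49]
Bubble up: swap idx 4(49) with idx 1(14); swap idx 1(49) with idx 0(33)
Result: [49, 33, 10, 8, 14]


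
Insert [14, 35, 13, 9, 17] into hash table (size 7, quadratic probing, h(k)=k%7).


Insertions: 14->slot 0; 35->slot 1; 13->slot 6; 9->slot 2; 17->slot 3
Table: [14, 35, 9, 17, None, None, 13]


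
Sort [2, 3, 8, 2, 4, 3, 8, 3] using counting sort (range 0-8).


Count array: [0, 0, 2, 3, 1, 0, 0, 0, 2]
Reconstruct: [2, 2, 3, 3, 3, 4, 8, 8]


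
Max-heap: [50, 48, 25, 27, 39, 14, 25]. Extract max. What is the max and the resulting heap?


Max = 50
Replace root with last, heapify down
Resulting heap: [48, 39, 25, 27, 25, 14]


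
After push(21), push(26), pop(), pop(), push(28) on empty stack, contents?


push(21) -> [21]
push(26) -> [21, 26]
pop() returns 26 -> [21]
pop() returns 21 -> []
push(28) -> [28]
Final stack (bottom to top): [28]


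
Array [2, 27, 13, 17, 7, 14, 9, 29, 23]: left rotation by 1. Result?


Left rotate by 1: [27, 13, 17, 7, 14, 9, 29, 23, 2]


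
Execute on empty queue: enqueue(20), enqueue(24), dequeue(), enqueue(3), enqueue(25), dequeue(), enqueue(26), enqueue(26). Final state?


enqueue(20) -> [20]
enqueue(24) -> [20, 24]
dequeue() returns 20 -> [24]
enqueue(3) -> [24, 3]
enqueue(25) -> [24, 3, 25]
dequeue() returns 24 -> [3, 25]
enqueue(26) -> [3, 25, 26]
enqueue(26) -> [3, 25, 26, 26]
Final queue (front to back): [3, 25, 26, 26]


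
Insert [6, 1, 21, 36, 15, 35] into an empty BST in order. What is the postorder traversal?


Root = 6; build tree by BST insertion.
Postorder traversal: [1, 15, 35, 36, 21, 6]


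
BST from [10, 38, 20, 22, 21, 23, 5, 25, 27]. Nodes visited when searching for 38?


BST root = 10
Search for 38: compare at each node
Path: [10, 38]


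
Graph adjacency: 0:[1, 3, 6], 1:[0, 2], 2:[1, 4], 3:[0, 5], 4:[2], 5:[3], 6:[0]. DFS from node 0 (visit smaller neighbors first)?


DFS stack-based: start with [0]
Visit order: [0, 1, 2, 4, 3, 5, 6]


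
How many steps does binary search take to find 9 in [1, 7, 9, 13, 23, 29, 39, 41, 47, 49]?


Search for 9:
[0,9] mid=4 arr[4]=23
[0,3] mid=1 arr[1]=7
[2,3] mid=2 arr[2]=9
Total: 3 comparisons


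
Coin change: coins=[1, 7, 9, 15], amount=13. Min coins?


dp[0]=0; dp[i]=1+min(dp[i-c] for c in coins)
...dp[8]=2, dp[9]=1, dp[10]=2, dp[11]=3, dp[12]=4, dp[13]=5
Minimum coins for 13 = 5


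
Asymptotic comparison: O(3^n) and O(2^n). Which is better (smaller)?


exponential grows slower than exponential (base 3)
O(2^n) is asymptotically smaller; O(3^n) grows faster


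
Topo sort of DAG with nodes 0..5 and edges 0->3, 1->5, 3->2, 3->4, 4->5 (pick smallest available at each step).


Kahn's algorithm, process smallest node first
Order: [0, 1, 3, 2, 4, 5]


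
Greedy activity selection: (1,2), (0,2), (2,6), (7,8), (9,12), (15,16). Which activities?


Greedy: pick earliest-ending, then skip overlaps.
Selected (5 activities): [(1, 2), (2, 6), (7, 8), (9, 12), (15, 16)]


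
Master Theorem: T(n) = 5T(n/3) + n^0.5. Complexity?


a=5, b=3, c=0.5. log_3(5)=1.465 > c=0.5. Case 1: O(n^log_b(a)) = O(n^1.465)
Complexity: O(n^1.465)


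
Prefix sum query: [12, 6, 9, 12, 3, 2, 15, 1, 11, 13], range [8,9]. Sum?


Prefix sums: [0, 12, 18, 27, 39, 42, 44, 59, 60, 71, 84]
Sum[8..9] = prefix[10] - prefix[8] = 84 - 60 = 24


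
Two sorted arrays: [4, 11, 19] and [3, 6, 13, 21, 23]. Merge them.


Compare heads, take smaller each step.
Merged: [3, 4, 6, 11, 13, 19, 21, 23]


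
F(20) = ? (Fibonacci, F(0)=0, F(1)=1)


F(n)=F(n-1)+F(n-2)
...F(18)=2584, F(19)=4181, F(20)=6765


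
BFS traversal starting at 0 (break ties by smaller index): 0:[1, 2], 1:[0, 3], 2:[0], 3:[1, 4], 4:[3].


BFS queue: start with [0]
Visit order: [0, 1, 2, 3, 4]


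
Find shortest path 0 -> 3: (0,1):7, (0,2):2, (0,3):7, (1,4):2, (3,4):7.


Dijkstra from 0:
Distances: {0: 0, 1: 7, 2: 2, 3: 7, 4: 9}
Shortest distance to 3 = 7, path = [0, 3]


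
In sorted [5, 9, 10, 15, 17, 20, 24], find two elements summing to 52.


Two pointers: lo=0, hi=6
No pair sums to 52


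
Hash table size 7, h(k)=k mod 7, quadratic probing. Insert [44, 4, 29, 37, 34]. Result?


Insertions: 44->slot 2; 4->slot 4; 29->slot 1; 37->slot 3; 34->slot 6
Table: [None, 29, 44, 37, 4, None, 34]


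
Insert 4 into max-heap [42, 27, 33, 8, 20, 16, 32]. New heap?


Append 4: [42, 27, 33, 8, 20, 16, 32, 4]
Bubble up: no swaps needed
Result: [42, 27, 33, 8, 20, 16, 32, 4]


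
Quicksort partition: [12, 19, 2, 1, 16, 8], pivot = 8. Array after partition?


Elements <= 8 go left of pivot.
Result: [2, 1, 8, 19, 16, 12], pivot at index 2


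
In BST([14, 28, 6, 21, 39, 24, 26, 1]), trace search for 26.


BST root = 14
Search for 26: compare at each node
Path: [14, 28, 21, 24, 26]


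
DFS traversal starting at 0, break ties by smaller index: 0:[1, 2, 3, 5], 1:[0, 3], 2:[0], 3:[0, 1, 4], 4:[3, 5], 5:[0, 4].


DFS stack-based: start with [0]
Visit order: [0, 1, 3, 4, 5, 2]


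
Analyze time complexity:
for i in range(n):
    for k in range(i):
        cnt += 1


Per nesting level: O(n) * O(n) [triangular over i] = O(n^2)
Complexity: O(n^2)


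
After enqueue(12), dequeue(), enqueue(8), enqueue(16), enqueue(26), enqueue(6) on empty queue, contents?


enqueue(12) -> [12]
dequeue() returns 12 -> []
enqueue(8) -> [8]
enqueue(16) -> [8, 16]
enqueue(26) -> [8, 16, 26]
enqueue(6) -> [8, 16, 26, 6]
Final queue (front to back): [8, 16, 26, 6]


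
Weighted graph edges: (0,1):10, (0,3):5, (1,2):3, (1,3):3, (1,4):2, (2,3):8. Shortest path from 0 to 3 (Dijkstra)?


Dijkstra from 0:
Distances: {0: 0, 1: 8, 2: 11, 3: 5, 4: 10}
Shortest distance to 3 = 5, path = [0, 3]


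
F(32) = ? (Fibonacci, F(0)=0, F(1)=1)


F(n)=F(n-1)+F(n-2)
...F(30)=832040, F(31)=1346269, F(32)=2178309


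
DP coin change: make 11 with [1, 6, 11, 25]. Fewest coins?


dp[0]=0; dp[i]=1+min(dp[i-c] for c in coins)
...dp[6]=1, dp[7]=2, dp[8]=3, dp[9]=4, dp[10]=5, dp[11]=1
Minimum coins for 11 = 1


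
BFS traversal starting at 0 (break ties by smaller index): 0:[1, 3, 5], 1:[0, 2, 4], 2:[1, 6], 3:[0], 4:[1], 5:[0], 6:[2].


BFS queue: start with [0]
Visit order: [0, 1, 3, 5, 2, 4, 6]


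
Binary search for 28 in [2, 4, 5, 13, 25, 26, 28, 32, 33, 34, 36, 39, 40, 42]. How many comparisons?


Search for 28:
[0,13] mid=6 arr[6]=28
Total: 1 comparisons


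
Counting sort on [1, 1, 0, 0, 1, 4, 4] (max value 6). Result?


Count array: [2, 3, 0, 0, 2, 0, 0]
Reconstruct: [0, 0, 1, 1, 1, 4, 4]


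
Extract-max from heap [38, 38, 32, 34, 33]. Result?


Max = 38
Replace root with last, heapify down
Resulting heap: [38, 34, 32, 33]


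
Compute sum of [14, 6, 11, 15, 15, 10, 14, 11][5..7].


Prefix sums: [0, 14, 20, 31, 46, 61, 71, 85, 96]
Sum[5..7] = prefix[8] - prefix[5] = 96 - 61 = 35


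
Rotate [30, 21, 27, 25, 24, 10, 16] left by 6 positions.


Left rotate by 6: [16, 30, 21, 27, 25, 24, 10]


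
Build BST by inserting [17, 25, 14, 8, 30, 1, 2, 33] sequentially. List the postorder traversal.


Root = 17; build tree by BST insertion.
Postorder traversal: [2, 1, 8, 14, 33, 30, 25, 17]


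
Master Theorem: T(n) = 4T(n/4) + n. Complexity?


a=4, b=4, c=1. log_4(4)=1 = c=1. Case 2: O(n^c log n) = O(n log n)
Complexity: O(n log n)


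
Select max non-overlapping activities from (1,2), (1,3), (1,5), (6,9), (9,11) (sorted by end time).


Greedy: pick earliest-ending, then skip overlaps.
Selected (3 activities): [(1, 2), (6, 9), (9, 11)]


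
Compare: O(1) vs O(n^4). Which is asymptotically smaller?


constant grows slower than quartic
O(1) is asymptotically smaller; O(n^4) grows faster


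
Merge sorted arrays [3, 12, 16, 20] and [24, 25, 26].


Compare heads, take smaller each step.
Merged: [3, 12, 16, 20, 24, 25, 26]


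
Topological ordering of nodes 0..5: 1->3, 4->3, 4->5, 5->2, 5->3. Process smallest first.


Kahn's algorithm, process smallest node first
Order: [0, 1, 4, 5, 2, 3]


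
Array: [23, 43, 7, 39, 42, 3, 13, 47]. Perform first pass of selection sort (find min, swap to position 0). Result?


After one pass: [3, 43, 7, 39, 42, 23, 13, 47]


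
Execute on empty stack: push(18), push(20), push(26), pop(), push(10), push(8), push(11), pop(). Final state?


push(18) -> [18]
push(20) -> [18, 20]
push(26) -> [18, 20, 26]
pop() returns 26 -> [18, 20]
push(10) -> [18, 20, 10]
push(8) -> [18, 20, 10, 8]
push(11) -> [18, 20, 10, 8, 11]
pop() returns 11 -> [18, 20, 10, 8]
Final stack (bottom to top): [18, 20, 10, 8]


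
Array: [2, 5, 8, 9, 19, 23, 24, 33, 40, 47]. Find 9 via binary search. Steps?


Search for 9:
[0,9] mid=4 arr[4]=19
[0,3] mid=1 arr[1]=5
[2,3] mid=2 arr[2]=8
[3,3] mid=3 arr[3]=9
Total: 4 comparisons


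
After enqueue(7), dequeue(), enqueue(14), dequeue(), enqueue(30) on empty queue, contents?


enqueue(7) -> [7]
dequeue() returns 7 -> []
enqueue(14) -> [14]
dequeue() returns 14 -> []
enqueue(30) -> [30]
Final queue (front to back): [30]


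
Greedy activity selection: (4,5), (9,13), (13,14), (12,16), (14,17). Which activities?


Greedy: pick earliest-ending, then skip overlaps.
Selected (4 activities): [(4, 5), (9, 13), (13, 14), (14, 17)]


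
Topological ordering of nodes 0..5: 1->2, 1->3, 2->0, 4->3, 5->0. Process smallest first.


Kahn's algorithm, process smallest node first
Order: [1, 2, 4, 3, 5, 0]


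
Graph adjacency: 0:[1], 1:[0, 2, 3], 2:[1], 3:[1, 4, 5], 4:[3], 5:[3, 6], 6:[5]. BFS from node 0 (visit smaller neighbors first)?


BFS queue: start with [0]
Visit order: [0, 1, 2, 3, 4, 5, 6]


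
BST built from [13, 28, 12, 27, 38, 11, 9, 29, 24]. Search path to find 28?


BST root = 13
Search for 28: compare at each node
Path: [13, 28]


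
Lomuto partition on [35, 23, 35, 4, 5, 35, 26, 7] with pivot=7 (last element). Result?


Elements <= 7 go left of pivot.
Result: [4, 5, 7, 35, 23, 35, 26, 35], pivot at index 2


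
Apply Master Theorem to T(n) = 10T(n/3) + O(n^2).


a=10, b=3, c=2. log_3(10)=2.096 > c=2. Case 1: O(n^log_b(a)) = O(n^2.096)
Complexity: O(n^2.096)


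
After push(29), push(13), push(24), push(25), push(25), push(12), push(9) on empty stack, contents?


push(29) -> [29]
push(13) -> [29, 13]
push(24) -> [29, 13, 24]
push(25) -> [29, 13, 24, 25]
push(25) -> [29, 13, 24, 25, 25]
push(12) -> [29, 13, 24, 25, 25, 12]
push(9) -> [29, 13, 24, 25, 25, 12, 9]
Final stack (bottom to top): [29, 13, 24, 25, 25, 12, 9]


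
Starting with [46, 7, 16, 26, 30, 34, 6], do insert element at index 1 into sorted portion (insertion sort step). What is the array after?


After one pass: [7, 46, 16, 26, 30, 34, 6]


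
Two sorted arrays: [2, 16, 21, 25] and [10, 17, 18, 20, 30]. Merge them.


Compare heads, take smaller each step.
Merged: [2, 10, 16, 17, 18, 20, 21, 25, 30]


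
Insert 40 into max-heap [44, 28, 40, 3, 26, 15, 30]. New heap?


Append 40: [44, 28, 40, 3, 26, 15, 30, 40]
Bubble up: swap idx 7(40) with idx 3(3); swap idx 3(40) with idx 1(28)
Result: [44, 40, 40, 28, 26, 15, 30, 3]


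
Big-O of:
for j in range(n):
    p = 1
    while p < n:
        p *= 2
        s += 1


Per nesting level: O(n) * O(log n) = O(n log n)
Complexity: O(n log n)


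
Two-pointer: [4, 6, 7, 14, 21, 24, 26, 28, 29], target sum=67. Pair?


Two pointers: lo=0, hi=8
No pair sums to 67


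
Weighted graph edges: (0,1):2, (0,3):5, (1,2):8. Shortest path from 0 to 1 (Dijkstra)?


Dijkstra from 0:
Distances: {0: 0, 1: 2, 2: 10, 3: 5}
Shortest distance to 1 = 2, path = [0, 1]


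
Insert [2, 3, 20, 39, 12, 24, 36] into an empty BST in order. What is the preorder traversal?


Root = 2; build tree by BST insertion.
Preorder traversal: [2, 3, 20, 12, 39, 24, 36]


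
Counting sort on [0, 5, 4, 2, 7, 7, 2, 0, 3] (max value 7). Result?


Count array: [2, 0, 2, 1, 1, 1, 0, 2]
Reconstruct: [0, 0, 2, 2, 3, 4, 5, 7, 7]


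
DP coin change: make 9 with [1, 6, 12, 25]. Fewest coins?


dp[0]=0; dp[i]=1+min(dp[i-c] for c in coins)
...dp[4]=4, dp[5]=5, dp[6]=1, dp[7]=2, dp[8]=3, dp[9]=4
Minimum coins for 9 = 4


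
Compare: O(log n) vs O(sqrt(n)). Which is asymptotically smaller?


logarithmic grows slower than sublinear
O(log n) is asymptotically smaller; O(sqrt(n)) grows faster


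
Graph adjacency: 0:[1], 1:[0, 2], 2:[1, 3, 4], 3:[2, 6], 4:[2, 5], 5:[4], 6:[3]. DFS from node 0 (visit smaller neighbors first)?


DFS stack-based: start with [0]
Visit order: [0, 1, 2, 3, 6, 4, 5]


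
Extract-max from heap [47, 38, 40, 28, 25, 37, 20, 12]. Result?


Max = 47
Replace root with last, heapify down
Resulting heap: [40, 38, 37, 28, 25, 12, 20]


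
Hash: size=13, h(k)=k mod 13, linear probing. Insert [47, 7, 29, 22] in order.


Insertions: 47->slot 8; 7->slot 7; 29->slot 3; 22->slot 9
Table: [None, None, None, 29, None, None, None, 7, 47, 22, None, None, None]


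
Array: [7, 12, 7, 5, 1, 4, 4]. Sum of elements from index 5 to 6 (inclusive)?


Prefix sums: [0, 7, 19, 26, 31, 32, 36, 40]
Sum[5..6] = prefix[7] - prefix[5] = 40 - 32 = 8


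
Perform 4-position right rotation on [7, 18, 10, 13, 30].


Right rotate by 4: [18, 10, 13, 30, 7]


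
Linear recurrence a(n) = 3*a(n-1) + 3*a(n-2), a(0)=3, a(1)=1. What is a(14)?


Build bottom-up:
...a(12)=6493203, a(13)=24617601, a(14)=3*24617601+3*6493203=93332412


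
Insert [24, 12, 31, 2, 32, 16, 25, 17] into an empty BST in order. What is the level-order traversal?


Root = 24; build tree by BST insertion.
Level-Order traversal: [24, 12, 31, 2, 16, 25, 32, 17]


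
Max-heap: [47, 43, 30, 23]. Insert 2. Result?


Append 2: [47, 43, 30, 23, 2]
Bubble up: no swaps needed
Result: [47, 43, 30, 23, 2]


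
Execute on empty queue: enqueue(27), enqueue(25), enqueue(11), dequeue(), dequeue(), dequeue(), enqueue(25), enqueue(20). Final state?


enqueue(27) -> [27]
enqueue(25) -> [27, 25]
enqueue(11) -> [27, 25, 11]
dequeue() returns 27 -> [25, 11]
dequeue() returns 25 -> [11]
dequeue() returns 11 -> []
enqueue(25) -> [25]
enqueue(20) -> [25, 20]
Final queue (front to back): [25, 20]


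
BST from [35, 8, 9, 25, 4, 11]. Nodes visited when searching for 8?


BST root = 35
Search for 8: compare at each node
Path: [35, 8]


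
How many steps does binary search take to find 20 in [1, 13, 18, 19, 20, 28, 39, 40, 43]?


Search for 20:
[0,8] mid=4 arr[4]=20
Total: 1 comparisons


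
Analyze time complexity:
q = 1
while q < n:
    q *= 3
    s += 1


Per nesting level: O(log n) = O(log n)
Complexity: O(log n)


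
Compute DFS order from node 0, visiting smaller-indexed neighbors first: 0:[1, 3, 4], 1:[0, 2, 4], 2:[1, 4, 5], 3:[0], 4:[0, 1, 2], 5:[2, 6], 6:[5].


DFS stack-based: start with [0]
Visit order: [0, 1, 2, 4, 5, 6, 3]


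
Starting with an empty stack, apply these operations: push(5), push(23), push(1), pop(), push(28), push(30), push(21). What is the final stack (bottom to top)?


push(5) -> [5]
push(23) -> [5, 23]
push(1) -> [5, 23, 1]
pop() returns 1 -> [5, 23]
push(28) -> [5, 23, 28]
push(30) -> [5, 23, 28, 30]
push(21) -> [5, 23, 28, 30, 21]
Final stack (bottom to top): [5, 23, 28, 30, 21]


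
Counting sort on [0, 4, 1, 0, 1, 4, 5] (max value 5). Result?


Count array: [2, 2, 0, 0, 2, 1]
Reconstruct: [0, 0, 1, 1, 4, 4, 5]


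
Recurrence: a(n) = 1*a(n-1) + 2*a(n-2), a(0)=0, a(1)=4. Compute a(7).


Build bottom-up:
...a(5)=44, a(6)=84, a(7)=1*84+2*44=172


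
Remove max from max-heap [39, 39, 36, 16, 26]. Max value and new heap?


Max = 39
Replace root with last, heapify down
Resulting heap: [39, 26, 36, 16]


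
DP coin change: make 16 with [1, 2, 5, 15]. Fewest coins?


dp[0]=0; dp[i]=1+min(dp[i-c] for c in coins)
...dp[11]=3, dp[12]=3, dp[13]=4, dp[14]=4, dp[15]=1, dp[16]=2
Minimum coins for 16 = 2


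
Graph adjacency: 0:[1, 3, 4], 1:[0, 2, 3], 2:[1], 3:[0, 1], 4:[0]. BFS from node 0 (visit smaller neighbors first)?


BFS queue: start with [0]
Visit order: [0, 1, 3, 4, 2]


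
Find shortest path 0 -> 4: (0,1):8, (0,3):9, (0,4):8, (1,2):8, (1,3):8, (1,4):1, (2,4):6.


Dijkstra from 0:
Distances: {0: 0, 1: 8, 2: 14, 3: 9, 4: 8}
Shortest distance to 4 = 8, path = [0, 4]


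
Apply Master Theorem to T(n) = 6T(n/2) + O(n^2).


a=6, b=2, c=2. log_2(6)=2.585 > c=2. Case 1: O(n^log_b(a)) = O(n^2.585)
Complexity: O(n^2.585)


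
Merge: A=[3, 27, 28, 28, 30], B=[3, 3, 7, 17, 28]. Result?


Compare heads, take smaller each step.
Merged: [3, 3, 3, 7, 17, 27, 28, 28, 28, 30]


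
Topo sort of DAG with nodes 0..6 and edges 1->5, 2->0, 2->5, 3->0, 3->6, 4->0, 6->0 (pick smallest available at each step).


Kahn's algorithm, process smallest node first
Order: [1, 2, 3, 4, 5, 6, 0]


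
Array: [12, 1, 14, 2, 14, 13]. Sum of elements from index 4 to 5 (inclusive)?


Prefix sums: [0, 12, 13, 27, 29, 43, 56]
Sum[4..5] = prefix[6] - prefix[4] = 56 - 29 = 27


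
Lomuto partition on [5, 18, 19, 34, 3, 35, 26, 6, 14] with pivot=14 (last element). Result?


Elements <= 14 go left of pivot.
Result: [5, 3, 6, 14, 18, 35, 26, 19, 34], pivot at index 3


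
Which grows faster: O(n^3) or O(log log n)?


double-logarithmic grows slower than cubic
O(log log n) is asymptotically smaller; O(n^3) grows faster


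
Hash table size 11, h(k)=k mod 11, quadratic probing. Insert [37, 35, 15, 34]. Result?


Insertions: 37->slot 4; 35->slot 2; 15->slot 5; 34->slot 1
Table: [None, 34, 35, None, 37, 15, None, None, None, None, None]


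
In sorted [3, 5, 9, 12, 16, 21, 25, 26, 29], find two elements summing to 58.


Two pointers: lo=0, hi=8
No pair sums to 58


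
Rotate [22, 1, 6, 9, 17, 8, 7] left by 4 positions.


Left rotate by 4: [17, 8, 7, 22, 1, 6, 9]


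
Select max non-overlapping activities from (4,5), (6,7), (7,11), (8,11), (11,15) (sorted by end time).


Greedy: pick earliest-ending, then skip overlaps.
Selected (4 activities): [(4, 5), (6, 7), (7, 11), (11, 15)]


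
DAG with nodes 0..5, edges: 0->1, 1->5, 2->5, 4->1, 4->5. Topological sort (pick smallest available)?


Kahn's algorithm, process smallest node first
Order: [0, 2, 3, 4, 1, 5]


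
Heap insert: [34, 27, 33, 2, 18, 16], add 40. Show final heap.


Append 40: [34, 27, 33, 2, 18, 16, 40]
Bubble up: swap idx 6(40) with idx 2(33); swap idx 2(40) with idx 0(34)
Result: [40, 27, 34, 2, 18, 16, 33]


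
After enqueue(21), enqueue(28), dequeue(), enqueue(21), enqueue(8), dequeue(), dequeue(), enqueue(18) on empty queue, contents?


enqueue(21) -> [21]
enqueue(28) -> [21, 28]
dequeue() returns 21 -> [28]
enqueue(21) -> [28, 21]
enqueue(8) -> [28, 21, 8]
dequeue() returns 28 -> [21, 8]
dequeue() returns 21 -> [8]
enqueue(18) -> [8, 18]
Final queue (front to back): [8, 18]


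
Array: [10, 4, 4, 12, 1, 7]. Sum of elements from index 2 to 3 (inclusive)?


Prefix sums: [0, 10, 14, 18, 30, 31, 38]
Sum[2..3] = prefix[4] - prefix[2] = 30 - 14 = 16


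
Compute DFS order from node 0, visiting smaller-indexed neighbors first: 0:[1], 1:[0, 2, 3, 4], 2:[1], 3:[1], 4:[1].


DFS stack-based: start with [0]
Visit order: [0, 1, 2, 3, 4]


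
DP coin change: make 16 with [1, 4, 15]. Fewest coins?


dp[0]=0; dp[i]=1+min(dp[i-c] for c in coins)
...dp[11]=5, dp[12]=3, dp[13]=4, dp[14]=5, dp[15]=1, dp[16]=2
Minimum coins for 16 = 2


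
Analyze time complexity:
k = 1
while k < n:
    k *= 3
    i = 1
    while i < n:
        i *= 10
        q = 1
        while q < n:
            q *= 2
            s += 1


Per nesting level: O(log n) * O(log n) * O(log n) = O((log n)^3)
Complexity: O((log n)^3)


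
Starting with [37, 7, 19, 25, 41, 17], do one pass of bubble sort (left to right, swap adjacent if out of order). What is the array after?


After one pass: [7, 19, 25, 37, 17, 41]


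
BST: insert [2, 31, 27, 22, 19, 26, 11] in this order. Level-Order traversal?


Root = 2; build tree by BST insertion.
Level-Order traversal: [2, 31, 27, 22, 19, 26, 11]


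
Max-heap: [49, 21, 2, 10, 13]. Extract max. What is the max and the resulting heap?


Max = 49
Replace root with last, heapify down
Resulting heap: [21, 13, 2, 10]


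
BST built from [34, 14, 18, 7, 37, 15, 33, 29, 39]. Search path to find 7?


BST root = 34
Search for 7: compare at each node
Path: [34, 14, 7]


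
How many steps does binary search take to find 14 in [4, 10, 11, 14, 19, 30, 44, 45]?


Search for 14:
[0,7] mid=3 arr[3]=14
Total: 1 comparisons


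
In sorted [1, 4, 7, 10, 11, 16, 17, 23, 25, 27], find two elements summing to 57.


Two pointers: lo=0, hi=9
No pair sums to 57


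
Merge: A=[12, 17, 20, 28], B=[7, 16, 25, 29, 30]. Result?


Compare heads, take smaller each step.
Merged: [7, 12, 16, 17, 20, 25, 28, 29, 30]


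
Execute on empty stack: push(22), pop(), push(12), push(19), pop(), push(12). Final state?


push(22) -> [22]
pop() returns 22 -> []
push(12) -> [12]
push(19) -> [12, 19]
pop() returns 19 -> [12]
push(12) -> [12, 12]
Final stack (bottom to top): [12, 12]


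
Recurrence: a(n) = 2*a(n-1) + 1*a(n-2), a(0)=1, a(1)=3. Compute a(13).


Build bottom-up:
...a(11)=19601, a(12)=47321, a(13)=2*47321+1*19601=114243


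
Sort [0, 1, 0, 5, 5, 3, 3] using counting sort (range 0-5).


Count array: [2, 1, 0, 2, 0, 2]
Reconstruct: [0, 0, 1, 3, 3, 5, 5]


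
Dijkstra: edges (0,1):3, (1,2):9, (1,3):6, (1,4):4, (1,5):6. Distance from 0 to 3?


Dijkstra from 0:
Distances: {0: 0, 1: 3, 2: 12, 3: 9, 4: 7, 5: 9}
Shortest distance to 3 = 9, path = [0, 1, 3]


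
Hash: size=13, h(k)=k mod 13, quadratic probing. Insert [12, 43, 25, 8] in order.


Insertions: 12->slot 12; 43->slot 4; 25->slot 0; 8->slot 8
Table: [25, None, None, None, 43, None, None, None, 8, None, None, None, 12]


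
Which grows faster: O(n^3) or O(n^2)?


quadratic grows slower than cubic
O(n^2) is asymptotically smaller; O(n^3) grows faster


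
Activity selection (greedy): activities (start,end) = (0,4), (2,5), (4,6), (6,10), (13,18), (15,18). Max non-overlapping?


Greedy: pick earliest-ending, then skip overlaps.
Selected (4 activities): [(0, 4), (4, 6), (6, 10), (13, 18)]


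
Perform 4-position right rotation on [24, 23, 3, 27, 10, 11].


Right rotate by 4: [3, 27, 10, 11, 24, 23]


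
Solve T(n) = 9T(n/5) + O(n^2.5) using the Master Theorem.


a=9, b=5, c=2.5. log_5(9)=1.365 < c=2.5. Case 3: O(n^c) = O(n^2.500)
Complexity: O(n^2.500)


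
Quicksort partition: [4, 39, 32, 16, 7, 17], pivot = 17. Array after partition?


Elements <= 17 go left of pivot.
Result: [4, 16, 7, 17, 32, 39], pivot at index 3


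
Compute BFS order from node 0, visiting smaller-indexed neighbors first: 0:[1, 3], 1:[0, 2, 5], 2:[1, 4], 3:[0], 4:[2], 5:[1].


BFS queue: start with [0]
Visit order: [0, 1, 3, 2, 5, 4]


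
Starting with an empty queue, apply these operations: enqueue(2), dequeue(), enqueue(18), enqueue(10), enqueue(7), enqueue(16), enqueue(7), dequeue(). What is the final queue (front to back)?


enqueue(2) -> [2]
dequeue() returns 2 -> []
enqueue(18) -> [18]
enqueue(10) -> [18, 10]
enqueue(7) -> [18, 10, 7]
enqueue(16) -> [18, 10, 7, 16]
enqueue(7) -> [18, 10, 7, 16, 7]
dequeue() returns 18 -> [10, 7, 16, 7]
Final queue (front to back): [10, 7, 16, 7]


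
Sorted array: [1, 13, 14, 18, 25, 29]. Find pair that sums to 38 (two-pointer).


Two pointers: lo=0, hi=5
Found pair: (13, 25) summing to 38


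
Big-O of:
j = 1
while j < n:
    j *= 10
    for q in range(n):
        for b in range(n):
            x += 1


Per nesting level: O(log n) * O(n) * O(n) = O(n^2 log n)
Complexity: O(n^2 log n)


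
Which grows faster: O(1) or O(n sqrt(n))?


constant grows slower than n^1.5
O(1) is asymptotically smaller; O(n sqrt(n)) grows faster


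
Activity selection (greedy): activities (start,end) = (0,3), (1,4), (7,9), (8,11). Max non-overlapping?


Greedy: pick earliest-ending, then skip overlaps.
Selected (2 activities): [(0, 3), (7, 9)]


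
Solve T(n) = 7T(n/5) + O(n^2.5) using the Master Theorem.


a=7, b=5, c=2.5. log_5(7)=1.209 < c=2.5. Case 3: O(n^c) = O(n^2.500)
Complexity: O(n^2.500)


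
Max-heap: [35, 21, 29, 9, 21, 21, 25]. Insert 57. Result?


Append 57: [35, 21, 29, 9, 21, 21, 25, 57]
Bubble up: swap idx 7(57) with idx 3(9); swap idx 3(57) with idx 1(21); swap idx 1(57) with idx 0(35)
Result: [57, 35, 29, 21, 21, 21, 25, 9]


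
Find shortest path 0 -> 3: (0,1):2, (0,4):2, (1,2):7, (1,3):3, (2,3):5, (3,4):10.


Dijkstra from 0:
Distances: {0: 0, 1: 2, 2: 9, 3: 5, 4: 2}
Shortest distance to 3 = 5, path = [0, 1, 3]


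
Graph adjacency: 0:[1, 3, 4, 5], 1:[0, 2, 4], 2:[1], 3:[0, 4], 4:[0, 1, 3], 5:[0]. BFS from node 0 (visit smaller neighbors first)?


BFS queue: start with [0]
Visit order: [0, 1, 3, 4, 5, 2]


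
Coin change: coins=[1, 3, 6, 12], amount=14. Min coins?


dp[0]=0; dp[i]=1+min(dp[i-c] for c in coins)
...dp[9]=2, dp[10]=3, dp[11]=4, dp[12]=1, dp[13]=2, dp[14]=3
Minimum coins for 14 = 3


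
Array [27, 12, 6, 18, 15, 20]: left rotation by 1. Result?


Left rotate by 1: [12, 6, 18, 15, 20, 27]


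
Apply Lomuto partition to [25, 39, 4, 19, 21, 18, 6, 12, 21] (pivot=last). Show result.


Elements <= 21 go left of pivot.
Result: [4, 19, 21, 18, 6, 12, 21, 39, 25], pivot at index 6


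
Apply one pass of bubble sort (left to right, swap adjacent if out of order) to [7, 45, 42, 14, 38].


After one pass: [7, 42, 14, 38, 45]


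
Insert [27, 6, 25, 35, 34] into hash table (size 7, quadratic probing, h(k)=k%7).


Insertions: 27->slot 6; 6->slot 0; 25->slot 4; 35->slot 1; 34->slot 3
Table: [6, 35, None, 34, 25, None, 27]


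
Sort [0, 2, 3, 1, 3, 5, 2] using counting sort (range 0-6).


Count array: [1, 1, 2, 2, 0, 1, 0]
Reconstruct: [0, 1, 2, 2, 3, 3, 5]


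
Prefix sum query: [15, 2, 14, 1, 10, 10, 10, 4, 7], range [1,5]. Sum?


Prefix sums: [0, 15, 17, 31, 32, 42, 52, 62, 66, 73]
Sum[1..5] = prefix[6] - prefix[1] = 52 - 15 = 37


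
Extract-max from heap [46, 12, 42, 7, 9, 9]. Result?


Max = 46
Replace root with last, heapify down
Resulting heap: [42, 12, 9, 7, 9]


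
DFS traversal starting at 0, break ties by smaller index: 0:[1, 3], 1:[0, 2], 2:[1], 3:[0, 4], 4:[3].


DFS stack-based: start with [0]
Visit order: [0, 1, 2, 3, 4]


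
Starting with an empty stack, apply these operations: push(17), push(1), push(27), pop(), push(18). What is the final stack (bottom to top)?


push(17) -> [17]
push(1) -> [17, 1]
push(27) -> [17, 1, 27]
pop() returns 27 -> [17, 1]
push(18) -> [17, 1, 18]
Final stack (bottom to top): [17, 1, 18]


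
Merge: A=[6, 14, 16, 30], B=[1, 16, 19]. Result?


Compare heads, take smaller each step.
Merged: [1, 6, 14, 16, 16, 19, 30]


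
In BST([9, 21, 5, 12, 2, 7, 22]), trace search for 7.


BST root = 9
Search for 7: compare at each node
Path: [9, 5, 7]
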